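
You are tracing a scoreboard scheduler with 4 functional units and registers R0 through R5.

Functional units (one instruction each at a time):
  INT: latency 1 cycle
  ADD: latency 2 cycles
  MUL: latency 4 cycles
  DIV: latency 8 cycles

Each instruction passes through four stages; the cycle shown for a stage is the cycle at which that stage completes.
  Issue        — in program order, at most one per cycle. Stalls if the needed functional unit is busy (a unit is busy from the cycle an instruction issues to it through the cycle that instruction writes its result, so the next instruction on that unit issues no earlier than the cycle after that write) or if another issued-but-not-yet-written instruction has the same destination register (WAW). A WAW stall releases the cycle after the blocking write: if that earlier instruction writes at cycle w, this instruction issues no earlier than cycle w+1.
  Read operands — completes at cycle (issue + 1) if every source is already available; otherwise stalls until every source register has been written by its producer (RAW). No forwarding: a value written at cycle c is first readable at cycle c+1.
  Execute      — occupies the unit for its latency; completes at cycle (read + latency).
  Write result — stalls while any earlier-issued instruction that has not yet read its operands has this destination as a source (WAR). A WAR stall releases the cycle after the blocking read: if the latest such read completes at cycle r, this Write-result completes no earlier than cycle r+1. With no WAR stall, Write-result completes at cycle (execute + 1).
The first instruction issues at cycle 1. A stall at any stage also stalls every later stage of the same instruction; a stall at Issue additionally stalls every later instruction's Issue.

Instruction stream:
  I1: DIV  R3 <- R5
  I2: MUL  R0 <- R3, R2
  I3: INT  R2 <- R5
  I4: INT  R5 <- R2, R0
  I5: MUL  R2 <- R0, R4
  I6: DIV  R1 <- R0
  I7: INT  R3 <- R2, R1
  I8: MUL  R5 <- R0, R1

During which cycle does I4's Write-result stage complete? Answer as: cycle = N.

  I1 | 1 | 2 | 10 | 11
  I2 | 2 | 12 | 16 | 17   RAW R3: wait I1 write@11
  I3 | 3 | 4 | 5 | 13   WAR R2: wait I2 read@12
  I4 | 14 | 18 | 19 | 20   struct: INT busy until I3 writes@13 · RAW R0: wait I2 write@17
  I5 | 18 | 19 | 23 | 24   struct: MUL busy until I2 writes@17
  I6 | 19 | 20 | 28 | 29
  I7 | 21 | 30 | 31 | 32   struct: INT busy until I4 writes@20 · RAW R1: wait I6 write@29
  I8 | 25 | 30 | 34 | 35   struct: MUL busy until I5 writes@24 · RAW R1: wait I6 write@29

cycle = 20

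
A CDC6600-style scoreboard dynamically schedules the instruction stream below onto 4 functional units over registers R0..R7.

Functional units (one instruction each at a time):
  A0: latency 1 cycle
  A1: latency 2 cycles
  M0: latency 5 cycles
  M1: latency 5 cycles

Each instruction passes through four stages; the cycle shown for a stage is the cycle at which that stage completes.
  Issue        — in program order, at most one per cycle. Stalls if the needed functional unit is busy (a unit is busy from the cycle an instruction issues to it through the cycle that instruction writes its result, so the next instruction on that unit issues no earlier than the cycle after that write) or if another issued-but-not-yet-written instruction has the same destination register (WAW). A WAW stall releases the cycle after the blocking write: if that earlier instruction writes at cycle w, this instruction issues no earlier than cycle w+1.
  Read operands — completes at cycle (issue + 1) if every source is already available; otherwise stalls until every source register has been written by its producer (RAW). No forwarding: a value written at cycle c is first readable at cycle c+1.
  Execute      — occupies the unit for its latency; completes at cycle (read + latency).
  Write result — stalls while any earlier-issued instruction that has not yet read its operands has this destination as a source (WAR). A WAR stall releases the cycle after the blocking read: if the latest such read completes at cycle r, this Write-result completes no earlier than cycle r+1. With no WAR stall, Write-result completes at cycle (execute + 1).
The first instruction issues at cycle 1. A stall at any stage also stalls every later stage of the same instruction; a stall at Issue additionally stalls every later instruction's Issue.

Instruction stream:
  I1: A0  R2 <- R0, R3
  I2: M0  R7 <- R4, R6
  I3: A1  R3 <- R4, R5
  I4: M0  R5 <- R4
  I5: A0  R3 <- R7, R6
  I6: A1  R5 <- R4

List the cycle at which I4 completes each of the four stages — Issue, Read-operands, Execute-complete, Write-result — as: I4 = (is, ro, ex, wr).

I4 = (10, 11, 16, 17)

[1] I1 dispatched to A0
[2] I1 operands ready · I2 dispatched to M0
[3] I1 complete · I2 operands ready · I3 dispatched to A1
[4] R2←I1 · I3 operands ready
[6] I3 complete
[7] R3←I3
[8] I2 complete
[9] R7←I2
[10] I4 dispatched to M0
[11] I4 operands ready · I5 dispatched to A0
[12] I5 operands ready
[13] I5 complete
[14] R3←I5
[16] I4 complete
[17] R5←I4
[18] I6 dispatched to A1
[19] I6 operands ready
[21] I6 complete
[22] R5←I6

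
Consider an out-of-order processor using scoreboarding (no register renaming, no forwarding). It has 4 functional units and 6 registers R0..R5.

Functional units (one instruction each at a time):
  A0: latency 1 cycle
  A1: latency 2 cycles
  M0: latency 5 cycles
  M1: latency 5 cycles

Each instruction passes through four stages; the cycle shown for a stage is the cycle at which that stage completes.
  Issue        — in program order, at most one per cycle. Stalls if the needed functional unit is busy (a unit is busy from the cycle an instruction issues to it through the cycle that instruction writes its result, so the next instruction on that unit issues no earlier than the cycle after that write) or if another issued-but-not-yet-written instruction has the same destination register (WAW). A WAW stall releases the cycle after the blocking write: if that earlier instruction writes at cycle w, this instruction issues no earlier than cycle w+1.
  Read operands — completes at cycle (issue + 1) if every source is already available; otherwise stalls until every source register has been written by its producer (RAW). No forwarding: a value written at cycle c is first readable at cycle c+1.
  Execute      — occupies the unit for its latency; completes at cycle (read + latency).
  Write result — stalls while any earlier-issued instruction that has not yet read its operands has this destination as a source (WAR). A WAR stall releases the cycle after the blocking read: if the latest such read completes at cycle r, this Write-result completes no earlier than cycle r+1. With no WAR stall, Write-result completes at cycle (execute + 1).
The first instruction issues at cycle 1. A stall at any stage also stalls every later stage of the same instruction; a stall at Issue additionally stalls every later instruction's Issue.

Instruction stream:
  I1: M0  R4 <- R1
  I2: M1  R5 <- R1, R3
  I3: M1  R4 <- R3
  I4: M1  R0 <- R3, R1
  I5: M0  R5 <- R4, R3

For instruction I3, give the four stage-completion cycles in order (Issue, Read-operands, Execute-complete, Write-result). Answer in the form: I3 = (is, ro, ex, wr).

I3 = (10, 11, 16, 17)

[1] I1 issues→M0
[2] I1 reads · I2 issues→M1
[3] I2 reads
[7] I1 exec-done
[8] I1 writes R4 · I2 exec-done
[9] I2 writes R5
[10] I3 issues→M1
[11] I3 reads
[16] I3 exec-done
[17] I3 writes R4
[18] I4 issues→M1
[19] I4 reads · I5 issues→M0
[20] I5 reads
[24] I4 exec-done
[25] I4 writes R0 · I5 exec-done
[26] I5 writes R5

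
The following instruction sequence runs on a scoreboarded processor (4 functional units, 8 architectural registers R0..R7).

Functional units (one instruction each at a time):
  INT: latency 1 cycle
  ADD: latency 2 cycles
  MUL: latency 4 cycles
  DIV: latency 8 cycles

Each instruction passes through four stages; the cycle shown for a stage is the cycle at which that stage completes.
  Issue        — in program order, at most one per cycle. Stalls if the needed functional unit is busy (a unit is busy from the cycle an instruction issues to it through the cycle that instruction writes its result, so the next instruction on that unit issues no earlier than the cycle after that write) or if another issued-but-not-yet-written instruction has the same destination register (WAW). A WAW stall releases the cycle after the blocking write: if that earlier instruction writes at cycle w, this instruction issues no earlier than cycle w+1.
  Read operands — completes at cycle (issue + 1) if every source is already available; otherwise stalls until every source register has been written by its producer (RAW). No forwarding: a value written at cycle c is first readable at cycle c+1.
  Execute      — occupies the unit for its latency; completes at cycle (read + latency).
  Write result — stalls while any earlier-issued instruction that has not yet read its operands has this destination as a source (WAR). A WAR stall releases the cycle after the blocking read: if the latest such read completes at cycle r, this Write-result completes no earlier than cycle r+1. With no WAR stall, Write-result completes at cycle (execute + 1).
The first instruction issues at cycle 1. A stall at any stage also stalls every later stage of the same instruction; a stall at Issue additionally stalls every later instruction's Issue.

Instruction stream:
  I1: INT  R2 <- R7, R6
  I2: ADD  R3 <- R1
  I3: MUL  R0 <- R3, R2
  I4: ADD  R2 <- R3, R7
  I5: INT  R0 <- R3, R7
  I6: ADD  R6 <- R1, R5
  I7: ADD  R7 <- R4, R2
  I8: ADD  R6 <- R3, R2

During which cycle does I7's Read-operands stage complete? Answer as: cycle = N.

cycle = 20

[I1] 1/2/3/4
[I2] 2/3/5/6
[I3] 3/7/11/12  (RAW R3: wait I2 write@6)
[I4] 7/8/10/11  (struct: ADD busy until I2 writes@6)
[I5] 13/14/15/16  (WAW R0: wait I3 write@12)
[I6] 14/15/17/18
[I7] 19/20/22/23  (struct: ADD busy until I6 writes@18)
[I8] 24/25/27/28  (struct: ADD busy until I7 writes@23)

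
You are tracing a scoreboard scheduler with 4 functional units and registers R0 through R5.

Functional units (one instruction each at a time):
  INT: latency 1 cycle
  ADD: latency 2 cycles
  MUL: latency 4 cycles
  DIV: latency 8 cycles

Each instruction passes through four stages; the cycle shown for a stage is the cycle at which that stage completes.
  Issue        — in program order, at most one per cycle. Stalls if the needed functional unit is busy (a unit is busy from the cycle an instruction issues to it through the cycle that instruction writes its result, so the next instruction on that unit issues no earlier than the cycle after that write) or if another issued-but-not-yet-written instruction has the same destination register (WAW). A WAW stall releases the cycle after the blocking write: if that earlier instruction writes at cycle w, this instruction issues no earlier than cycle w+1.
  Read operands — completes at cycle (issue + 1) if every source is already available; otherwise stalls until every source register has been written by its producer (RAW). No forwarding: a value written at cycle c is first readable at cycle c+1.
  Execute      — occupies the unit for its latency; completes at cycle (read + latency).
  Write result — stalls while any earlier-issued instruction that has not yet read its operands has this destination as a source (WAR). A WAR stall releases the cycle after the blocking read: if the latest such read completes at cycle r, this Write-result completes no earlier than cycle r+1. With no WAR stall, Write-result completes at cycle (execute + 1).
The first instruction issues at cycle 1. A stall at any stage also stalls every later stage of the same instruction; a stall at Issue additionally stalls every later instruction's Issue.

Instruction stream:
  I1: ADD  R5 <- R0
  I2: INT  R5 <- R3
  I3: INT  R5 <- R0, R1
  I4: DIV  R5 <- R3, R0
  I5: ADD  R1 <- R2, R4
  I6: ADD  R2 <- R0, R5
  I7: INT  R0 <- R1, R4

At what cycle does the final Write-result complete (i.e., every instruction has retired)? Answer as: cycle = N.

cycle 1: I1 dispatched to ADD
cycle 2: I1 operands ready
cycle 4: I1 complete
cycle 5: R5←I1
cycle 6: I2 dispatched to INT
cycle 7: I2 operands ready
cycle 8: I2 complete
cycle 9: R5←I2
cycle 10: I3 dispatched to INT
cycle 11: I3 operands ready
cycle 12: I3 complete
cycle 13: R5←I3
cycle 14: I4 dispatched to DIV
cycle 15: I4 operands ready | I5 dispatched to ADD
cycle 16: I5 operands ready
cycle 18: I5 complete
cycle 19: R1←I5
cycle 20: I6 dispatched to ADD
cycle 21: I7 dispatched to INT
cycle 22: I7 operands ready
cycle 23: I4 complete | I7 complete
cycle 24: R5←I4
cycle 25: I6 operands ready
cycle 26: R0←I7
cycle 27: I6 complete
cycle 28: R2←I6

cycle = 28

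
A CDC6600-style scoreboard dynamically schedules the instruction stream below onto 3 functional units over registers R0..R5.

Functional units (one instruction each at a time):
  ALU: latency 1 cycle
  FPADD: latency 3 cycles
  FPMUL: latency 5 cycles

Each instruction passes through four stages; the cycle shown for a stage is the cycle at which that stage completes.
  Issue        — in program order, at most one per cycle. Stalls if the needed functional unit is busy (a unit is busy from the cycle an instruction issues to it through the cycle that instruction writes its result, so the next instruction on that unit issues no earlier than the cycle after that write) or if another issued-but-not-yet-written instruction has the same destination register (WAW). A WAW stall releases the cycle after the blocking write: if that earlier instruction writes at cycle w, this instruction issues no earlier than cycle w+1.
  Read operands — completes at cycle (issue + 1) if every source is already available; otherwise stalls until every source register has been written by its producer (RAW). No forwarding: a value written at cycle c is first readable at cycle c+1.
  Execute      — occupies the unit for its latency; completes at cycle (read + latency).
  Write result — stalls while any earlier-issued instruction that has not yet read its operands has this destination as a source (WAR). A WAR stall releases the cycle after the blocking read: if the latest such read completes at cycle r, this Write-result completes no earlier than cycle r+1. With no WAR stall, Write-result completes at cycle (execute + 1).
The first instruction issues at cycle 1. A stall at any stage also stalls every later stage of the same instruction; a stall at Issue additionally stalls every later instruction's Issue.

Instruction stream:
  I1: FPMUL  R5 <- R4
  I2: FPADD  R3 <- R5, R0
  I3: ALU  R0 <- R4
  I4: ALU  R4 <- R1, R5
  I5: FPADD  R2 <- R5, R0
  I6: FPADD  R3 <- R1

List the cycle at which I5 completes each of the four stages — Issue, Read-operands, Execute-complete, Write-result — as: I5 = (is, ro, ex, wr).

I1 -> (1, 2, 7, 8)
I2 -> (2, 9, 12, 13)  // RAW R5: wait I1 write@8
I3 -> (3, 4, 5, 10)  // WAR R0: wait I2 read@9
I4 -> (11, 12, 13, 14)  // struct: ALU busy until I3 writes@10
I5 -> (14, 15, 18, 19)  // struct: FPADD busy until I2 writes@13
I6 -> (20, 21, 24, 25)  // struct: FPADD busy until I5 writes@19

I5 = (14, 15, 18, 19)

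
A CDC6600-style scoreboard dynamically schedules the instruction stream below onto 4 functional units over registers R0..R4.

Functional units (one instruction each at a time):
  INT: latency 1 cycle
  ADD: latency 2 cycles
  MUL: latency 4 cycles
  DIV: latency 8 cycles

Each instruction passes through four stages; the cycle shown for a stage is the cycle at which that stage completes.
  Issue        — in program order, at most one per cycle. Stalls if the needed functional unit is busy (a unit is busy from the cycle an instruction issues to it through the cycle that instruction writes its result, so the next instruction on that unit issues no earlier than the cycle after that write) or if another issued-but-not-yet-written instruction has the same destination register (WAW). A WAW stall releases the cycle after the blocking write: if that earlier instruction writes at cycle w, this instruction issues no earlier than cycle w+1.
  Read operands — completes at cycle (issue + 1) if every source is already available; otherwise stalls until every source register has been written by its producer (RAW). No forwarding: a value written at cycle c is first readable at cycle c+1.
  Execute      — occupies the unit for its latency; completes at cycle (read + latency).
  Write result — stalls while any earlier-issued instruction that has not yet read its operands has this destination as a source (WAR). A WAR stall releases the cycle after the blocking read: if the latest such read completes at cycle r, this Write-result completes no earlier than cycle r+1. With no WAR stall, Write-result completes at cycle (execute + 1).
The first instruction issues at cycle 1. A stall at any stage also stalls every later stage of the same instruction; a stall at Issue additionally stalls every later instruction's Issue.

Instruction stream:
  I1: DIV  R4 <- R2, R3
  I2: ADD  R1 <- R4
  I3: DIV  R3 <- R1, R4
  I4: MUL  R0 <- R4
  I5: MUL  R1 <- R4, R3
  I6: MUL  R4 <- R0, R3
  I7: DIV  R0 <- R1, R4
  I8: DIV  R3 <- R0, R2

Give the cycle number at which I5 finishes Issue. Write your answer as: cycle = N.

  I1 | 1 | 2 | 10 | 11
  I2 | 2 | 12 | 14 | 15   RAW R4: wait I1 write@11
  I3 | 12 | 16 | 24 | 25   struct: DIV busy until I1 writes@11 · RAW R1: wait I2 write@15
  I4 | 13 | 14 | 18 | 19
  I5 | 20 | 26 | 30 | 31   struct: MUL busy until I4 writes@19 · RAW R3: wait I3 write@25
  I6 | 32 | 33 | 37 | 38   struct: MUL busy until I5 writes@31
  I7 | 33 | 39 | 47 | 48   RAW R4: wait I6 write@38
  I8 | 49 | 50 | 58 | 59   struct: DIV busy until I7 writes@48

cycle = 20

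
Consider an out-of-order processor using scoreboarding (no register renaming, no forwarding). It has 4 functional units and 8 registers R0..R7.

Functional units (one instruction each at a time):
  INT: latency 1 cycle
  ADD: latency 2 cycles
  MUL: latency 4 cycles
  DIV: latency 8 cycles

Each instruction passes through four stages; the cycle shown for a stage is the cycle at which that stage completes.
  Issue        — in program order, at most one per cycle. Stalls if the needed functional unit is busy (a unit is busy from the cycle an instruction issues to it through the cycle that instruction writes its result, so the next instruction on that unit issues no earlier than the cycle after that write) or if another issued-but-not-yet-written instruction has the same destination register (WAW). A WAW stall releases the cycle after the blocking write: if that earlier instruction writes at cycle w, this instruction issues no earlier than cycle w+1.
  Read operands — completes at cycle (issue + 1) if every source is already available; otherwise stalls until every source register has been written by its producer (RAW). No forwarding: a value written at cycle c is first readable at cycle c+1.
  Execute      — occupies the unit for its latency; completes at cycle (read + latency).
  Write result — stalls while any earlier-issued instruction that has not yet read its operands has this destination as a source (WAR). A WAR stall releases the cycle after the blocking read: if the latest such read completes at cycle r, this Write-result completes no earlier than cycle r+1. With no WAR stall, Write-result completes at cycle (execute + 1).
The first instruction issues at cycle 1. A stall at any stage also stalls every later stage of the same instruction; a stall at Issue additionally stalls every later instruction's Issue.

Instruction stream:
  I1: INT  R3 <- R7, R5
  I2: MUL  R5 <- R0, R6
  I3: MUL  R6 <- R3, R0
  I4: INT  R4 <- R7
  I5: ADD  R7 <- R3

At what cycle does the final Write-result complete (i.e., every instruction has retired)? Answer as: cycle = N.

[I1] 1/2/3/4
[I2] 2/3/7/8
[I3] 9/10/14/15  (struct: MUL busy until I2 writes@8)
[I4] 10/11/12/13
[I5] 11/12/14/15

cycle = 15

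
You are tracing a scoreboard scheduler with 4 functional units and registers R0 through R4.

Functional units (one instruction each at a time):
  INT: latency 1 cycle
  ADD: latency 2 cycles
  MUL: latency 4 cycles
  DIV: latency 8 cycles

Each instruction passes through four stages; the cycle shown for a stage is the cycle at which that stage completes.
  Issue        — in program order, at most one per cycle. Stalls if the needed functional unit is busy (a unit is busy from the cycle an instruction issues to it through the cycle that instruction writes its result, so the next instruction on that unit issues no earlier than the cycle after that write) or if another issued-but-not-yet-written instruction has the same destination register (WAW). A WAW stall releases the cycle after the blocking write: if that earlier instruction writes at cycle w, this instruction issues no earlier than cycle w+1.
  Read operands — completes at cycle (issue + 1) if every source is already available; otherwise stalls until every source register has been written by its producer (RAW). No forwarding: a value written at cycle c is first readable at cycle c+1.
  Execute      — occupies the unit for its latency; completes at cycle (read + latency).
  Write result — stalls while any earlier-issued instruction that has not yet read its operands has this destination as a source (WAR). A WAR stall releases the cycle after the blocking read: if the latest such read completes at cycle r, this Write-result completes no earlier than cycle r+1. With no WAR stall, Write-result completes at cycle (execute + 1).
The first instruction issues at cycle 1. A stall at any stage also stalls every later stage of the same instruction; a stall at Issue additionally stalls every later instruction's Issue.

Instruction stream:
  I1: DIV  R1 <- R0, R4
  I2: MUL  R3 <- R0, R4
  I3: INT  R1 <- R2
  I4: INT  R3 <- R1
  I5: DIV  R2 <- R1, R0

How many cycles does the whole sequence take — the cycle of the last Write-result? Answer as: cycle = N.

1) issue 1, read 2, done 10, write 11
2) issue 2, read 3, done 7, write 8
3) issue 12, read 13, done 14, write 15  <WAW R1: wait I1 write@11>
4) issue 16, read 17, done 18, write 19  <struct: INT busy until I3 writes@15>
5) issue 17, read 18, done 26, write 27

cycle = 27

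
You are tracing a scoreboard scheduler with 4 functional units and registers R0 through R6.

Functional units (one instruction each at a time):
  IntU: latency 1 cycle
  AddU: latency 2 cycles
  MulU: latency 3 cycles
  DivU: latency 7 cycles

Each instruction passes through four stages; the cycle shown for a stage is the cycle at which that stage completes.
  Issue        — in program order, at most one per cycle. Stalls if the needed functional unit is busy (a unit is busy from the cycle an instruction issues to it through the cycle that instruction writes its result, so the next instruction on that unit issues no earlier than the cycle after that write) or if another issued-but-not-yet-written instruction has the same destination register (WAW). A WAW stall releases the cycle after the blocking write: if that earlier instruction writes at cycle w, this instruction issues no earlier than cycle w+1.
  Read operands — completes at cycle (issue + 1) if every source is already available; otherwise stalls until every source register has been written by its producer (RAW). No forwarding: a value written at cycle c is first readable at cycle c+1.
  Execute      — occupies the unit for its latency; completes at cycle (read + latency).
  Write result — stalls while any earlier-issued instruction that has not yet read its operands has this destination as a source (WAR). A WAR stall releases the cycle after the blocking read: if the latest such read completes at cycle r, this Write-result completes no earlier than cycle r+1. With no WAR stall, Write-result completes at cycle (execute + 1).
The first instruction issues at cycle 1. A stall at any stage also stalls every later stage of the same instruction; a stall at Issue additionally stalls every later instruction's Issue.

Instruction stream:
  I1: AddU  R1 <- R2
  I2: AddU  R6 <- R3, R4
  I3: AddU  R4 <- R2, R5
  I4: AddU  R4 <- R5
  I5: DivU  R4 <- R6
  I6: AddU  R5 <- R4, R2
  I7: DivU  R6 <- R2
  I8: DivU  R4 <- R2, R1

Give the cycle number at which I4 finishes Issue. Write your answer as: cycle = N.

I1  is:1  ro:2  ex:4  wr:5
I2  is:6  ro:7  ex:9  wr:10  — struct: AddU busy until I1 writes@5
I3  is:11  ro:12  ex:14  wr:15  — struct: AddU busy until I2 writes@10
I4  is:16  ro:17  ex:19  wr:20  — struct: AddU busy until I3 writes@15
I5  is:21  ro:22  ex:29  wr:30  — WAW R4: wait I4 write@20
I6  is:22  ro:31  ex:33  wr:34  — RAW R4: wait I5 write@30
I7  is:31  ro:32  ex:39  wr:40  — struct: DivU busy until I5 writes@30
I8  is:41  ro:42  ex:49  wr:50  — struct: DivU busy until I7 writes@40

cycle = 16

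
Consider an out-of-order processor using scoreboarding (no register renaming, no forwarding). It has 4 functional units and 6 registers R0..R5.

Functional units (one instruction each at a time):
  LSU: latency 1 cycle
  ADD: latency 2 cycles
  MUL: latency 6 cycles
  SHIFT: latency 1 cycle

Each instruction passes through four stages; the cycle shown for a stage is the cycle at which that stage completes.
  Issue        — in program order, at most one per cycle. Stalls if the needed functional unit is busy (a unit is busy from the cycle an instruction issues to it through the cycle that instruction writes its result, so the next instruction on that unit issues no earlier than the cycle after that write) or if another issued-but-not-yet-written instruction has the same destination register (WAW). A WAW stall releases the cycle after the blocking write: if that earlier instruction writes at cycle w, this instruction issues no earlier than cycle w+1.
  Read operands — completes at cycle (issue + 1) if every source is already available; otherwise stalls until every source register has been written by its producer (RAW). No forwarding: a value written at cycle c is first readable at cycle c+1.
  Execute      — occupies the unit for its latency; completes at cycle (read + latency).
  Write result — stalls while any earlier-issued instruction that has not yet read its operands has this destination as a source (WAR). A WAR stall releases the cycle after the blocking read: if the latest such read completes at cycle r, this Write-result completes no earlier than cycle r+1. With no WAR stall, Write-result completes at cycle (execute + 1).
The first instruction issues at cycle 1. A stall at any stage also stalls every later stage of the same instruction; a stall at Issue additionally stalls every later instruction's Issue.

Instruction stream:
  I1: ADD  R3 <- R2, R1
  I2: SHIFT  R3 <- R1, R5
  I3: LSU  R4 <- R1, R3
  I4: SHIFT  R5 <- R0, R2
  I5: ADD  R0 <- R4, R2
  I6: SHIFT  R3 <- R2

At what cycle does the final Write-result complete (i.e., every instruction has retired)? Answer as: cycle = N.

c1: I1 issues→ADD
c2: I1 reads
c4: I1 exec-done
c5: I1 writes R3
c6: I2 issues→SHIFT
c7: I2 reads; I3 issues→LSU
c8: I2 exec-done
c9: I2 writes R3
c10: I3 reads; I4 issues→SHIFT
c11: I3 exec-done; I4 reads; I5 issues→ADD
c12: I3 writes R4; I4 exec-done
c13: I4 writes R5; I5 reads
c14: I6 issues→SHIFT
c15: I5 exec-done; I6 reads
c16: I5 writes R0; I6 exec-done
c17: I6 writes R3

cycle = 17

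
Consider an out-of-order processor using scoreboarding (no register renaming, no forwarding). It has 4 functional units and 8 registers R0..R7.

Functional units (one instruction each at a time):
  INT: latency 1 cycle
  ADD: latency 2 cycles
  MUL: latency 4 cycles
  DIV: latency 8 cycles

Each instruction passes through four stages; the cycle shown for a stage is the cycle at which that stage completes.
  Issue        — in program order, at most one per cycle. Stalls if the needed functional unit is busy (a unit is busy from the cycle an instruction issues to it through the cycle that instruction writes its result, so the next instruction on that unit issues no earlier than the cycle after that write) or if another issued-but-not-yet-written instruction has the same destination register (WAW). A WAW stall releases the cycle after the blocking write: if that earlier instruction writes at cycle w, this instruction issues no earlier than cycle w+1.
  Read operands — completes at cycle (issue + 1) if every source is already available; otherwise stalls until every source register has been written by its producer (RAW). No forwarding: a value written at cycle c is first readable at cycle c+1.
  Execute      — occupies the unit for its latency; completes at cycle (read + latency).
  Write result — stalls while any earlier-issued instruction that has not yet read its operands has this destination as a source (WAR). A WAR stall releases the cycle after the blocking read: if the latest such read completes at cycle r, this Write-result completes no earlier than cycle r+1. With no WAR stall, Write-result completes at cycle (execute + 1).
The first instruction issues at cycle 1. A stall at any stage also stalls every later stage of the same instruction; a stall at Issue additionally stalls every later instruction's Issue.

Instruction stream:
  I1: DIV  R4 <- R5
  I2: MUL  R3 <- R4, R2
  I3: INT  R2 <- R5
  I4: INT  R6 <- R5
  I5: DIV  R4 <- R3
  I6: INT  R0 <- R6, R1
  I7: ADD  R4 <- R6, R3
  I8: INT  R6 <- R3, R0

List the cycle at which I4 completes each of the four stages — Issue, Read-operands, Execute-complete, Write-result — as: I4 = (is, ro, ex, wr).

c1: I1 issues→DIV
c2: I1 reads; I2 issues→MUL
c3: I3 issues→INT
c4: I3 reads
c5: I3 exec-done
c10: I1 exec-done
c11: I1 writes R4
c12: I2 reads
c13: I3 writes R2
c14: I4 issues→INT
c15: I4 reads; I5 issues→DIV
c16: I2 exec-done; I4 exec-done
c17: I2 writes R3; I4 writes R6
c18: I5 reads; I6 issues→INT
c19: I6 reads
c20: I6 exec-done
c21: I6 writes R0
c26: I5 exec-done
c27: I5 writes R4
c28: I7 issues→ADD
c29: I7 reads; I8 issues→INT
c30: I8 reads
c31: I7 exec-done; I8 exec-done
c32: I7 writes R4; I8 writes R6

I4 = (14, 15, 16, 17)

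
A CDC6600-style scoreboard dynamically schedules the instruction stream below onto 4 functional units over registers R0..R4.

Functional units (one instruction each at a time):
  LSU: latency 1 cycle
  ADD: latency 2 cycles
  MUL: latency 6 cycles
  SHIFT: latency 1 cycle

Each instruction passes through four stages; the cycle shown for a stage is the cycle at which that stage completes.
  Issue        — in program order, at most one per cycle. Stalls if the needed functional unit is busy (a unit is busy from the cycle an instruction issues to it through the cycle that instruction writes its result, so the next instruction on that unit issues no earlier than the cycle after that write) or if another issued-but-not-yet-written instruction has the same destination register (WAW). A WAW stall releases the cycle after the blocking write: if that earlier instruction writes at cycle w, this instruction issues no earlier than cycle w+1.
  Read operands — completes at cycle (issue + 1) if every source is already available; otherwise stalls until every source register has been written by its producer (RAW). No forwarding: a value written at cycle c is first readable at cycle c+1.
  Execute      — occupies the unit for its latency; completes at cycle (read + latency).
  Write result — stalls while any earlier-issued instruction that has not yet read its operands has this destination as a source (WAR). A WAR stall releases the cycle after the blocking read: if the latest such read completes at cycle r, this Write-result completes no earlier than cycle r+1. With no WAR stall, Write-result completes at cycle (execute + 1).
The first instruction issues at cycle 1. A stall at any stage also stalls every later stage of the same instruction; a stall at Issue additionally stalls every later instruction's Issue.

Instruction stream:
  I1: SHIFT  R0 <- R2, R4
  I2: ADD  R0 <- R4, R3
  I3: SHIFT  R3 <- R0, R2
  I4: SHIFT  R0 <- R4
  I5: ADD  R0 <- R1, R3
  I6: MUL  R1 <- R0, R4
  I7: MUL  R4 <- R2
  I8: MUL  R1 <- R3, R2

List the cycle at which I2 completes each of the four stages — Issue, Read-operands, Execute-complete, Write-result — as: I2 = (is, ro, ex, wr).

I2 = (5, 6, 8, 9)

I1: IS=1 RO=2 EX=3 WR=4
I2: IS=5 RO=6 EX=8 WR=9  [WAW R0: wait I1 write@4]
I3: IS=6 RO=10 EX=11 WR=12  [RAW R0: wait I2 write@9]
I4: IS=13 RO=14 EX=15 WR=16  [struct: SHIFT busy until I3 writes@12]
I5: IS=17 RO=18 EX=20 WR=21  [WAW R0: wait I4 write@16]
I6: IS=18 RO=22 EX=28 WR=29  [RAW R0: wait I5 write@21]
I7: IS=30 RO=31 EX=37 WR=38  [struct: MUL busy until I6 writes@29]
I8: IS=39 RO=40 EX=46 WR=47  [struct: MUL busy until I7 writes@38]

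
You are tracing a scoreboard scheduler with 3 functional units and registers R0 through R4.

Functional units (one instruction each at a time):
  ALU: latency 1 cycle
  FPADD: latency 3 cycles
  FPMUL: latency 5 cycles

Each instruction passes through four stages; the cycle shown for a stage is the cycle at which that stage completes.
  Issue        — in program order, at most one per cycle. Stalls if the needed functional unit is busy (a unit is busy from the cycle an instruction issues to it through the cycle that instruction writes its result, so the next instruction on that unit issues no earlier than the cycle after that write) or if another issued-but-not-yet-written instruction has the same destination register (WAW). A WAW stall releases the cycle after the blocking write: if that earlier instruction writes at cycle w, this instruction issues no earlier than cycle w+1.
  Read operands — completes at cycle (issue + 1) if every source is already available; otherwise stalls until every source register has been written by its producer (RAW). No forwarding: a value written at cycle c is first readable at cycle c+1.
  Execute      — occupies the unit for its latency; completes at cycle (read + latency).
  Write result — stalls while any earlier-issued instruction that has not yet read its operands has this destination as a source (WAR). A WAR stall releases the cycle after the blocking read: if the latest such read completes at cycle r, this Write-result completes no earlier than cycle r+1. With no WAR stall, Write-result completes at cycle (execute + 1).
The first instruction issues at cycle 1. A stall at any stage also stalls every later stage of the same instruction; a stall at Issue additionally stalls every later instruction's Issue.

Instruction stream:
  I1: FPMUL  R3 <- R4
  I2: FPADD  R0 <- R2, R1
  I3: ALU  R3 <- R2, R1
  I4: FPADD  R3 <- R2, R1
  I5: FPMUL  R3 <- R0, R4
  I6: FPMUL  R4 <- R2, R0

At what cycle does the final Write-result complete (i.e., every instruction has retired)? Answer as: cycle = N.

  I1 | 1 | 2 | 7 | 8
  I2 | 2 | 3 | 6 | 7
  I3 | 9 | 10 | 11 | 12   WAW R3: wait I1 write@8
  I4 | 13 | 14 | 17 | 18   WAW R3: wait I3 write@12
  I5 | 19 | 20 | 25 | 26   WAW R3: wait I4 write@18
  I6 | 27 | 28 | 33 | 34   struct: FPMUL busy until I5 writes@26

cycle = 34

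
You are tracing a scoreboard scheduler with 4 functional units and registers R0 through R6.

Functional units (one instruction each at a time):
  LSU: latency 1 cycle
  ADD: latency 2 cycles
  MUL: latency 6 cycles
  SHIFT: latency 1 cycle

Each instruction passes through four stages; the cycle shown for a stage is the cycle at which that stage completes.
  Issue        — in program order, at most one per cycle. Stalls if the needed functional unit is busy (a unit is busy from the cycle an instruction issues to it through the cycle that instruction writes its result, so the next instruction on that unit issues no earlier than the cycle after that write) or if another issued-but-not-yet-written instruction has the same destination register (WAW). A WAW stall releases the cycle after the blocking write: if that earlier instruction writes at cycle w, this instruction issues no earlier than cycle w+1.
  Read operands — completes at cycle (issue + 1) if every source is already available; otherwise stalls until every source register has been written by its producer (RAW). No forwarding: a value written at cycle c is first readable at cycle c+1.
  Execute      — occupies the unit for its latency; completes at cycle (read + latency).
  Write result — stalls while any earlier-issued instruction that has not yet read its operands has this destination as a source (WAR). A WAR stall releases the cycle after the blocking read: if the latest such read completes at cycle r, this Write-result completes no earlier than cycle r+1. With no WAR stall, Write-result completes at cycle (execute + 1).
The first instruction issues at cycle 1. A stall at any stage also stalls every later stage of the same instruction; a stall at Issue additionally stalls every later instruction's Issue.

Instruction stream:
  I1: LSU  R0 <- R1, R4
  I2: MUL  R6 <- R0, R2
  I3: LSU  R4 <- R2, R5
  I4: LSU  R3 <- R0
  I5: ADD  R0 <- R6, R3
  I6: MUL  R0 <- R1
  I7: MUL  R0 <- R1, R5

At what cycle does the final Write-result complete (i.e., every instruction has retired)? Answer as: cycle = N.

cycle = 34

c1: I1 issues→LSU
c2: I1 reads, I2 issues→MUL
c3: I1 exec-done
c4: I1 writes R0
c5: I2 reads, I3 issues→LSU
c6: I3 reads
c7: I3 exec-done
c8: I3 writes R4
c9: I4 issues→LSU
c10: I4 reads, I5 issues→ADD
c11: I2 exec-done, I4 exec-done
c12: I2 writes R6, I4 writes R3
c13: I5 reads
c15: I5 exec-done
c16: I5 writes R0
c17: I6 issues→MUL
c18: I6 reads
c24: I6 exec-done
c25: I6 writes R0
c26: I7 issues→MUL
c27: I7 reads
c33: I7 exec-done
c34: I7 writes R0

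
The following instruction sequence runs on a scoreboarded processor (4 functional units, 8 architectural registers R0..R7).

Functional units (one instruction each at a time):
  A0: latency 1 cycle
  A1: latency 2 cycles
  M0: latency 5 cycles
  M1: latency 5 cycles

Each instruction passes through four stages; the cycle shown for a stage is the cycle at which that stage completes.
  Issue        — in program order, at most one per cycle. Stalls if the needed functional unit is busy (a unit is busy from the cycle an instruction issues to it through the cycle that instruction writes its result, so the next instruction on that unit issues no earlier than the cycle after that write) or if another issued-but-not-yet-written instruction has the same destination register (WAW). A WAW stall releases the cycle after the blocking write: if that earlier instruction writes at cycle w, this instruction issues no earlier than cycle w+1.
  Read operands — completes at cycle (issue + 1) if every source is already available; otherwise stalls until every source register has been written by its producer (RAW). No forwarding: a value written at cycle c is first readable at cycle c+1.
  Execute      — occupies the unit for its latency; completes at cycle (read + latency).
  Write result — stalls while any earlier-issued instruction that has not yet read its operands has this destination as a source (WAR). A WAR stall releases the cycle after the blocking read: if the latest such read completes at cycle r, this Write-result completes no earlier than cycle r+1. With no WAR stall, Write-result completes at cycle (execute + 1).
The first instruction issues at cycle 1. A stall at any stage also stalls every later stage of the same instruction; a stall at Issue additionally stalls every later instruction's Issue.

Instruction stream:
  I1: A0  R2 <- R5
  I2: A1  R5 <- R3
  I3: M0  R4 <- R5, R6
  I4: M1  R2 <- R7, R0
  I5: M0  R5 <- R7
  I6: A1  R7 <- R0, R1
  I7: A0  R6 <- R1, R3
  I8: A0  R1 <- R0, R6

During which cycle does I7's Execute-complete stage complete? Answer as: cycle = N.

I1  is:1  ro:2  ex:3  wr:4
I2  is:2  ro:3  ex:5  wr:6
I3  is:3  ro:7  ex:12  wr:13  — RAW R5: wait I2 write@6
I4  is:5  ro:6  ex:11  wr:12  — WAW R2: wait I1 write@4
I5  is:14  ro:15  ex:20  wr:21  — struct: M0 busy until I3 writes@13
I6  is:15  ro:16  ex:18  wr:19
I7  is:16  ro:17  ex:18  wr:19
I8  is:20  ro:21  ex:22  wr:23  — struct: A0 busy until I7 writes@19

cycle = 18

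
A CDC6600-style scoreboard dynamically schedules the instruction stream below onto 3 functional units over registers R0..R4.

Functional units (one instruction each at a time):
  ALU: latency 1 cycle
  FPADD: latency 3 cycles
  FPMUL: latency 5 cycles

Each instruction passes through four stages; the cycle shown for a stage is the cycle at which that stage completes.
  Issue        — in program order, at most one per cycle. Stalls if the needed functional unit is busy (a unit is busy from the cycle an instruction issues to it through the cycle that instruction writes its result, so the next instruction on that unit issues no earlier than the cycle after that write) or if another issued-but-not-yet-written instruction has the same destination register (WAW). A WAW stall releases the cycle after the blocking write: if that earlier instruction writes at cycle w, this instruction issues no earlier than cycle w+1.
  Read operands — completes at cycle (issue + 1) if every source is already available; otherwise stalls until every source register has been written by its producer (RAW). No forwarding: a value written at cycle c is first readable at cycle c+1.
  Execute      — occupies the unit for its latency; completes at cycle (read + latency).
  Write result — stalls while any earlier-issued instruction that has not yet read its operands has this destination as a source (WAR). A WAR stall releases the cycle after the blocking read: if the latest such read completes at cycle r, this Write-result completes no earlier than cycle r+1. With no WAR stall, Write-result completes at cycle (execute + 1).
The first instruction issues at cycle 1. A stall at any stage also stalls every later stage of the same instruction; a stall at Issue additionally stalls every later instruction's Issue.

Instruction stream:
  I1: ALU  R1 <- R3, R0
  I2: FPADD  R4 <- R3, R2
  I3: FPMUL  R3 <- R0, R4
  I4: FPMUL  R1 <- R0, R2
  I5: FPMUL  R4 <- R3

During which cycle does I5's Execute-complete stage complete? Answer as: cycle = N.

cycle = 29

t=1  issue I1 (ALU)
t=2  I1 read-ops | issue I2 (FPADD)
t=3  I1 finished on ALU | I2 read-ops | issue I3 (FPMUL)
t=4  I1→R1
t=6  I2 finished on FPADD
t=7  I2→R4
t=8  I3 read-ops
t=13  I3 finished on FPMUL
t=14  I3→R3
t=15  issue I4 (FPMUL)
t=16  I4 read-ops
t=21  I4 finished on FPMUL
t=22  I4→R1
t=23  issue I5 (FPMUL)
t=24  I5 read-ops
t=29  I5 finished on FPMUL
t=30  I5→R4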